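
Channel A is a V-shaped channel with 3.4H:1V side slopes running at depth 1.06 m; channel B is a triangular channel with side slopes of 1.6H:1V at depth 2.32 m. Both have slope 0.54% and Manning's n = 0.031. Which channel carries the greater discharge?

Channel A: For a triangular section with side slope z = 3.4: A = zy² = 3.4×1.06² = 3.82 m²; P = 2y√(1+z²) = 2×1.06×3.544 = 7.513 m. Hydraulic radius R = A/P = 3.82/7.513 = 0.5085 m. Q_A = (1/0.031)·3.82·0.5085^(2/3)·√0.0054 = 5.769 m³/s.
Channel B: For a triangular section with side slope z = 1.6: A = zy² = 1.6×2.32² = 8.612 m²; P = 2y√(1+z²) = 2×2.32×1.887 = 8.755 m. Hydraulic radius R = A/P = 8.612/8.755 = 0.9837 m. Q_B = (1/0.031)·8.612·0.9837^(2/3)·√0.0054 = 20.19 m³/s.
Q_A = 5.769 m³/s vs Q_B = 20.19 m³/s, so channel B carries more.

channel B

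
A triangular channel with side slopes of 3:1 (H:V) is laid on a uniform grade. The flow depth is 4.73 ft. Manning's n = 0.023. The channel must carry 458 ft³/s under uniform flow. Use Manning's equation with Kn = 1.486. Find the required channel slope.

For a triangular section with side slope z = 3: A = zy² = 3×4.73² = 67.12 ft²; P = 2y√(1+z²) = 2×4.73×3.162 = 29.92 ft.
Hydraulic radius R = A/P = 67.12/29.92 = 2.244 ft.
From Manning's equation, S = [nQ / (1.486 A R^(2/3))]² = [0.023 × 458 / (1.486 × 67.12 × 2.244^(2/3))]² = 0.0038.

S = 0.0038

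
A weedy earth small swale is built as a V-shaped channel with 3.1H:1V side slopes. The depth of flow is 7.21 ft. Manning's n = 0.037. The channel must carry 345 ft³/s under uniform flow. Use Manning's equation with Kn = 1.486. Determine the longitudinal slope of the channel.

For a triangular section with side slope z = 3.1: A = zy² = 3.1×7.21² = 161.2 ft²; P = 2y√(1+z²) = 2×7.21×3.257 = 46.97 ft.
Hydraulic radius R = A/P = 161.2/46.97 = 3.431 ft.
From Manning's equation, S = [nQ / (1.486 A R^(2/3))]² = [0.037 × 345 / (1.486 × 161.2 × 3.431^(2/3))]² = 0.000549.

S = 0.000549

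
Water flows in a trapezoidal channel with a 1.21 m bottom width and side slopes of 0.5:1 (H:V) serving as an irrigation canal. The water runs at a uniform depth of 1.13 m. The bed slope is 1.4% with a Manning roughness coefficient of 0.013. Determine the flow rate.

Q = 12.1 m³/s

With bottom width b = 1.21 m and side slope z = 0.5: A = (b + zy)y = (1.21 + 0.5×1.13)×1.13 = 2.006 m²; P = b + 2y√(1+z²) = 1.21 + 2×1.13×1.118 = 3.737 m.
Hydraulic radius R = A/P = 2.006/3.737 = 0.5368 m.
Manning's equation: Q = (1/n) A R^(2/3) S^(1/2) = (1/0.013) × 2.006 × 0.5368^(2/3) × 0.014^(1/2) = 12.1 m³/s.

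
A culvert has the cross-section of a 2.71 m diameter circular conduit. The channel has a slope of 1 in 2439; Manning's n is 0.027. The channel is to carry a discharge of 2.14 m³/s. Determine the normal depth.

y_n = 1.58 m

Manning's equation rearranged: A R^(2/3) = nQ / (1·√S) = 0.027 × 2.14 / (√0.00041) = 2.854.
At y = 1.76 m: A R^(2/3) = 3.361 — high.
At y = 1.58 m: A R^(2/3) = 2.86 — close enough.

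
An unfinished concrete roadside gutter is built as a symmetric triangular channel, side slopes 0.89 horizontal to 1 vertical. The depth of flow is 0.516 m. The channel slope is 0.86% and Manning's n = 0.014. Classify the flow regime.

supercritical

For a triangular section with side slope z = 0.89: A = zy² = 0.89×0.516² = 0.237 m²; P = 2y√(1+z²) = 2×0.516×1.339 = 1.382 m.
Hydraulic radius R = A/P = 0.237/1.382 = 0.1715 m.
V = (1/n) R^(2/3) √S = (1/0.014) × 0.1715^(2/3) × √0.0086 = 2.045 m/s. Hydraulic depth D_h = A/T = 0.237/0.9185 = 0.258 m.
Froude number Fr = V/√(g·D_h) = 2.045/√(9.81×0.258) = 1.29, which is greater than 1, so the flow is supercritical.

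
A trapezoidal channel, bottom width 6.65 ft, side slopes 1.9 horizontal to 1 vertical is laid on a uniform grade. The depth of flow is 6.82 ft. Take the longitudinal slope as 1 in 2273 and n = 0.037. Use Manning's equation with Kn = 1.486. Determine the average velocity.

V = 2.02 ft/s

With bottom width b = 6.65 ft and side slope z = 1.9: A = (b + zy)y = (6.65 + 1.9×6.82)×6.82 = 133.7 ft²; P = b + 2y√(1+z²) = 6.65 + 2×6.82×2.147 = 35.94 ft.
Hydraulic radius R = A/P = 133.7/35.94 = 3.721 ft.
From Manning's equation, V = (1.486/n) R^(2/3) S^(1/2) = (1.486/0.037) × 3.721^(2/3) × 0.0004399^(1/2) = 2.02 ft/s.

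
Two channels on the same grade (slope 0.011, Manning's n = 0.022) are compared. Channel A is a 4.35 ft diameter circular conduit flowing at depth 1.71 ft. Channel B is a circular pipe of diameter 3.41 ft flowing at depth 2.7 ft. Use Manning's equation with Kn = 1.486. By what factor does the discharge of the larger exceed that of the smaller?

1.55

Channel A: For a circular section of diameter D = 4.35 ft at depth y = 1.71 ft, the central angle is θ = 2 arccos(1 − 2y/D) = 2.711 rad. Then A = (D²/8)(θ − sin θ) = 5.424 ft² and P = Dθ/2 = 5.896 ft. Hydraulic radius R = A/P = 5.424/5.896 = 0.9199 ft. Q_A = (1.486/0.022)·5.424·0.9199^(2/3)·√0.011 = 36.34 ft³/s.
Channel B: For a circular section of diameter D = 3.41 ft at depth y = 2.7 ft, the central angle is θ = 2 arccos(1 − 2y/D) = 4.388 rad. Then A = (D²/8)(θ − sin θ) = 7.755 ft² and P = Dθ/2 = 7.481 ft. Hydraulic radius R = A/P = 7.755/7.481 = 1.037 ft. Q_B = (1.486/0.022)·7.755·1.037^(2/3)·√0.011 = 56.28 ft³/s.
The larger discharge is 56.28 ft³/s and the smaller is 36.34 ft³/s; the ratio is 1.55.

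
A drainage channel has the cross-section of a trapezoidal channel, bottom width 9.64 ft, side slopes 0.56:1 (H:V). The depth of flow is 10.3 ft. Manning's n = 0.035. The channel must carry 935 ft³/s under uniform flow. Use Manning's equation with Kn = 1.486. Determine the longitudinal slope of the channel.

S = 0.0024

With bottom width b = 9.64 ft and side slope z = 0.56: A = (b + zy)y = (9.64 + 0.56×10.3)×10.3 = 158.7 ft²; P = b + 2y√(1+z²) = 9.64 + 2×10.3×1.146 = 33.25 ft.
Hydraulic radius R = A/P = 158.7/33.25 = 4.773 ft.
From Manning's equation, S = [nQ / (1.486 A R^(2/3))]² = [0.035 × 935 / (1.486 × 158.7 × 4.773^(2/3))]² = 0.0024.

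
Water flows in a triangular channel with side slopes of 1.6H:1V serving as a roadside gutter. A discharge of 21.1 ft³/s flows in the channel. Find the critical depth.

y_c = 1.61 ft

At critical depth, Q² T / (g A³) = 1, i.e. A³/T = Q²/g = 21.1²/32.2 = 13.83.
Try y = 1.81 ft: A³/T = 24.87 — high.
Try y = 1.14 ft: A³/T = 2.465 — low.
Try y = 1.61 ft: A³/T = 13.85 — matches.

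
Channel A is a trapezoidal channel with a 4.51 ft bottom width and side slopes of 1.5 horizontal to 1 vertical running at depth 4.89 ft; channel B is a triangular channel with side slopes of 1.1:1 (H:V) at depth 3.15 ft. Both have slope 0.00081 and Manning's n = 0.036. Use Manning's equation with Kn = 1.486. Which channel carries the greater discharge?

Channel A: With bottom width b = 4.51 ft and side slope z = 1.5: A = (b + zy)y = (4.51 + 1.5×4.89)×4.89 = 57.92 ft²; P = b + 2y√(1+z²) = 4.51 + 2×4.89×1.803 = 22.14 ft. Hydraulic radius R = A/P = 57.92/22.14 = 2.616 ft. Q_A = (1.486/0.036)·57.92·2.616^(2/3)·√0.00081 = 129.2 ft³/s.
Channel B: For a triangular section with side slope z = 1.1: A = zy² = 1.1×3.15² = 10.91 ft²; P = 2y√(1+z²) = 2×3.15×1.487 = 9.366 ft. Hydraulic radius R = A/P = 10.91/9.366 = 1.165 ft. Q_B = (1.486/0.036)·10.91·1.165^(2/3)·√0.00081 = 14.2 ft³/s.
Q_A = 129.2 ft³/s vs Q_B = 14.2 ft³/s, so channel A carries more.

channel A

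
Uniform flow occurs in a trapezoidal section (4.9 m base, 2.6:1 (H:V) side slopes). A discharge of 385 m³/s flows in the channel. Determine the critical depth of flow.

At critical depth, Q² T / (g A³) = 1, i.e. A³/T = Q²/g = 385²/9.81 = 15110.
Trying y = 3.31 m: A³/T = 4041 — short.
Trying y = 4.96 m: A³/T = 22410 — over.
Trying y = 4.53 m: A³/T = 15150 — matches.

y_c = 4.53 m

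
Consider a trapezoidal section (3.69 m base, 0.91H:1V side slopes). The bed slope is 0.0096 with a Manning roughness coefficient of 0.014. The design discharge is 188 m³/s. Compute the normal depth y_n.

y_n = 3.01 m

Manning's equation rearranged: A R^(2/3) = nQ / (1·√S) = 0.014 × 188 / (√0.0096) = 26.86.
Trying y = 2.54 m: A R^(2/3) = 19.47 — low.
Trying y = 3.01 m: A R^(2/3) = 26.87 — ≈ 26.86.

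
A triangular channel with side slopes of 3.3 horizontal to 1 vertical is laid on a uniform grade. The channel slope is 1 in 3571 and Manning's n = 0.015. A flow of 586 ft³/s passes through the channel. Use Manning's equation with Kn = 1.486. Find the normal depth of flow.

y_n = 6.94 ft

Manning's equation rearranged: A R^(2/3) = nQ / (1.486·√S) = 0.015 × 586 / (1.486 × √0.00028) = 353.5.
Try y = 6.12 ft: A R^(2/3) = 253 — low.
Try y = 6.94 ft: A R^(2/3) = 353.8 — close enough.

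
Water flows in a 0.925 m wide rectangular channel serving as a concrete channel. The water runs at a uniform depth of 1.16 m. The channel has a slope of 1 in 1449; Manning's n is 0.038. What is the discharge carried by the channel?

Flow area A = b·y = 0.925 × 1.16 = 1.073 m². Wetted perimeter P = b + 2y = 0.925 + 2×1.16 = 3.245 m.
Hydraulic radius R = A/P = 1.073/3.245 = 0.3307 m.
Manning's equation: Q = (1/n) A R^(2/3) S^(1/2) = (1/0.038) × 1.073 × 0.3307^(2/3) × 0.0006901^(1/2) = 0.355 m³/s.

Q = 0.355 m³/s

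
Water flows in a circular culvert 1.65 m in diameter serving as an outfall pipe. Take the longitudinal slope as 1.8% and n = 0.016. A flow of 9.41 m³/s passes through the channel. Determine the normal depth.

Manning's equation rearranged: A R^(2/3) = nQ / (1·√S) = 0.016 × 9.41 / (√0.018) = 1.122.
Try y = 1.47 m: A R^(2/3) = 1.257 — too large.
Try y = 0.935 m: A R^(2/3) = 0.7281 — too small.
Try y = 1.28 m: A R^(2/3) = 1.122 — close enough.

y_n = 1.28 m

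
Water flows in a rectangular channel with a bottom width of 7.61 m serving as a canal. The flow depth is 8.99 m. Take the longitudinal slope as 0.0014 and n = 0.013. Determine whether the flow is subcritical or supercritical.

Flow area A = b·y = 7.61 × 8.99 = 68.41 m². Wetted perimeter P = b + 2y = 7.61 + 2×8.99 = 25.59 m.
Hydraulic radius R = A/P = 68.41/25.59 = 2.673 m.
V = (1/n) R^(2/3) √S = (1/0.013) × 2.673^(2/3) × √0.0014 = 5.544 m/s. Hydraulic depth D_h = A/T = 68.41/7.61 = 8.99 m.
Froude number Fr = V/√(g·D_h) = 5.544/√(9.81×8.99) = 0.59, which is less than 1, so the flow is subcritical.

subcritical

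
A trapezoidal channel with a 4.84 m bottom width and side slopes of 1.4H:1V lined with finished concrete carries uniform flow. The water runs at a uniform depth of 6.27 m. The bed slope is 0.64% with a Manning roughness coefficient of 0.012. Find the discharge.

Q = 1240 m³/s

With bottom width b = 4.84 m and side slope z = 1.4: A = (b + zy)y = (4.84 + 1.4×6.27)×6.27 = 85.38 m²; P = b + 2y√(1+z²) = 4.84 + 2×6.27×1.72 = 26.41 m.
Hydraulic radius R = A/P = 85.38/26.41 = 3.232 m.
Manning's equation: Q = (1/n) A R^(2/3) S^(1/2) = (1/0.012) × 85.38 × 3.232^(2/3) × 0.0064^(1/2) = 1240 m³/s.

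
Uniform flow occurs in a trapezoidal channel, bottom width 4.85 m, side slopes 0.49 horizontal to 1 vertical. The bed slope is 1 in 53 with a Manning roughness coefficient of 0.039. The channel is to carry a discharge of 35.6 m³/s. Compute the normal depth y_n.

y_n = 1.67 m

Manning's equation rearranged: A R^(2/3) = nQ / (1·√S) = 0.039 × 35.6 / (√0.01887) = 10.11.
Trying y = 1.23 m: A R^(2/3) = 6.176 — short.
Trying y = 2.06 m: A R^(2/3) = 14.22 — over.
Trying y = 1.67 m: A R^(2/3) = 10.12 — close enough.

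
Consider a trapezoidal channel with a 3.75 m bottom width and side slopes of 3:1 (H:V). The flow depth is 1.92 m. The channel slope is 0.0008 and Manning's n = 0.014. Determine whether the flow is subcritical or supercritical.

With bottom width b = 3.75 m and side slope z = 3: A = (b + zy)y = (3.75 + 3×1.92)×1.92 = 18.26 m²; P = b + 2y√(1+z²) = 3.75 + 2×1.92×3.162 = 15.89 m.
Hydraulic radius R = A/P = 18.26/15.89 = 1.149 m.
V = (1/n) R^(2/3) √S = (1/0.014) × 1.149^(2/3) × √0.0008 = 2.216 m/s. Hydraulic depth D_h = A/T = 18.26/15.27 = 1.196 m.
Froude number Fr = V/√(g·D_h) = 2.216/√(9.81×1.196) = 0.647, which is less than 1, so the flow is subcritical.

subcritical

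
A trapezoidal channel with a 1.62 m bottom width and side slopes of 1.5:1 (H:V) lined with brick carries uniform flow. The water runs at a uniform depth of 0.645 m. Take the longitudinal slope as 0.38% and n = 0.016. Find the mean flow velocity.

With bottom width b = 1.62 m and side slope z = 1.5: A = (b + zy)y = (1.62 + 1.5×0.645)×0.645 = 1.669 m²; P = b + 2y√(1+z²) = 1.62 + 2×0.645×1.803 = 3.946 m.
Hydraulic radius R = A/P = 1.669/3.946 = 0.423 m.
From Manning's equation, V = (1/n) R^(2/3) S^(1/2) = (1/0.016) × 0.423^(2/3) × 0.0038^(1/2) = 2.17 m/s.

V = 2.17 m/s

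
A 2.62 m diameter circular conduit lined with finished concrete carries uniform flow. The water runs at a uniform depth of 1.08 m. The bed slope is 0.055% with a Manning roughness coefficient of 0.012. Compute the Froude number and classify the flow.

subcritical

For a circular section of diameter D = 2.62 m at depth y = 1.08 m, the central angle is θ = 2 arccos(1 − 2y/D) = 2.789 rad. Then A = (D²/8)(θ − sin θ) = 2.096 m² and P = Dθ/2 = 3.653 m.
Hydraulic radius R = A/P = 2.096/3.653 = 0.5738 m.
V = (1/n) R^(2/3) √S = (1/0.012) × 0.5738^(2/3) × √0.00055 = 1.35 m/s. Hydraulic depth D_h = A/T = 2.096/2.579 = 0.8127 m.
Froude number Fr = V/√(g·D_h) = 1.35/√(9.81×0.8127) = 0.478, which is less than 1, so the flow is subcritical.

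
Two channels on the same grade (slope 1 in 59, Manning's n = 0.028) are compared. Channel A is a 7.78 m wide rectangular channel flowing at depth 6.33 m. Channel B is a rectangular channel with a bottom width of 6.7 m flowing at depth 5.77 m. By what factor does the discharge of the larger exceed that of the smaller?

Channel A: Flow area A = b·y = 7.78 × 6.33 = 49.25 m². Wetted perimeter P = b + 2y = 7.78 + 2×6.33 = 20.44 m. Hydraulic radius R = A/P = 49.25/20.44 = 2.409 m. Q_A = (1/0.028)·49.25·2.409^(2/3)·√0.01695 = 411.5 m³/s.
Channel B: Flow area A = b·y = 6.7 × 5.77 = 38.66 m². Wetted perimeter P = b + 2y = 6.7 + 2×5.77 = 18.24 m. Hydraulic radius R = A/P = 38.66/18.24 = 2.119 m. Q_B = (1/0.028)·38.66·2.119^(2/3)·√0.01695 = 296.6 m³/s.
The larger discharge is 411.5 m³/s and the smaller is 296.6 m³/s; the ratio is 1.39.

1.39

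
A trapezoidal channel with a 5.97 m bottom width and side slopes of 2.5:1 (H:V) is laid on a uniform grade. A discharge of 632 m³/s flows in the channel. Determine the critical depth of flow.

y_c = 5.59 m

At critical depth, Q² T / (g A³) = 1, i.e. A³/T = Q²/g = 632²/9.81 = 40720.
Try y = 6.38 m: A³/T = 72230 — high.
Try y = 4.59 m: A³/T = 17750 — low.
Try y = 5.59 m: A³/T = 40860 — matches.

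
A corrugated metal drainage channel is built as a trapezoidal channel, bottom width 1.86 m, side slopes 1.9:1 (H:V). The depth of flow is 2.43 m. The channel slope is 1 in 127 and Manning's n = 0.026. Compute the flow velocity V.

V = 4.02 m/s

With bottom width b = 1.86 m and side slope z = 1.9: A = (b + zy)y = (1.86 + 1.9×2.43)×2.43 = 15.74 m²; P = b + 2y√(1+z²) = 1.86 + 2×2.43×2.147 = 12.29 m.
Hydraulic radius R = A/P = 15.74/12.29 = 1.28 m.
From Manning's equation, V = (1/n) R^(2/3) S^(1/2) = (1/0.026) × 1.28^(2/3) × 0.007874^(1/2) = 4.02 m/s.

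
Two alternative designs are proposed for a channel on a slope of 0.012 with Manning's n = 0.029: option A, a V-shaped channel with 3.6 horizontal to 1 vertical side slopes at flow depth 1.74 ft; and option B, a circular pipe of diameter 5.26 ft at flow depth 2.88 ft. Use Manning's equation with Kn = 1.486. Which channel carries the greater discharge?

Channel A: For a triangular section with side slope z = 3.6: A = zy² = 3.6×1.74² = 10.9 ft²; P = 2y√(1+z²) = 2×1.74×3.736 = 13 ft. Hydraulic radius R = A/P = 10.9/13 = 0.8383 ft. Q_A = (1.486/0.029)·10.9·0.8383^(2/3)·√0.012 = 54.39 ft³/s.
Channel B: For a circular section of diameter D = 5.26 ft at depth y = 2.88 ft, the central angle is θ = 2 arccos(1 − 2y/D) = 3.332 rad. Then A = (D²/8)(θ − sin θ) = 12.18 ft² and P = Dθ/2 = 8.763 ft. Hydraulic radius R = A/P = 12.18/8.763 = 1.39 ft. Q_B = (1.486/0.029)·12.18·1.39^(2/3)·√0.012 = 85.13 ft³/s.
Q_A = 54.39 ft³/s vs Q_B = 85.13 ft³/s, so channel B carries more.

channel B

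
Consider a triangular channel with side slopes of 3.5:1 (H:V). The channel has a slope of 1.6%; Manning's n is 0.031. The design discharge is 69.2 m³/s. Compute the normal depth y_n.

Manning's equation rearranged: A R^(2/3) = nQ / (1·√S) = 0.031 × 69.2 / (√0.016) = 16.96.
Trying y = 2.61 m: A R^(2/3) = 27.74 — high.
Trying y = 2.17 m: A R^(2/3) = 16.95 — matches.

y_n = 2.17 m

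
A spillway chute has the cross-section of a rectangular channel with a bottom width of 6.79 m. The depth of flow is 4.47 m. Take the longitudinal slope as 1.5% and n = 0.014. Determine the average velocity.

Flow area A = b·y = 6.79 × 4.47 = 30.35 m². Wetted perimeter P = b + 2y = 6.79 + 2×4.47 = 15.73 m.
Hydraulic radius R = A/P = 30.35/15.73 = 1.93 m.
From Manning's equation, V = (1/n) R^(2/3) S^(1/2) = (1/0.014) × 1.93^(2/3) × 0.015^(1/2) = 13.6 m/s.

V = 13.6 m/s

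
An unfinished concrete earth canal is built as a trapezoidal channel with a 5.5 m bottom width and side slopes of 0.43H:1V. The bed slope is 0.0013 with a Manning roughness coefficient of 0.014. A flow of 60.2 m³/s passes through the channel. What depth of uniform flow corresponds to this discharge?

y_n = 2.63 m

Manning's equation rearranged: A R^(2/3) = nQ / (1·√S) = 0.014 × 60.2 / (√0.0013) = 23.38.
At y = 2.32 m: A R^(2/3) = 19.12 — short.
At y = 3.26 m: A R^(2/3) = 33.12 — over.
At y = 2.63 m: A R^(2/3) = 23.39 — ≈ 23.38.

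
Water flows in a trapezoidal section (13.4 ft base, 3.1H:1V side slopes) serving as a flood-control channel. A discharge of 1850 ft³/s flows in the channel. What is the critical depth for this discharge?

y_c = 5.6 ft

At critical depth, Q² T / (g A³) = 1, i.e. A³/T = Q²/g = 1850²/32.2 = 106300.
Try y = 4.9 ft: A³/T = 62800 — low.
Try y = 6.58 ft: A³/T = 202900 — high.
Try y = 5.6 ft: A³/T = 106200 — ≈ 106300.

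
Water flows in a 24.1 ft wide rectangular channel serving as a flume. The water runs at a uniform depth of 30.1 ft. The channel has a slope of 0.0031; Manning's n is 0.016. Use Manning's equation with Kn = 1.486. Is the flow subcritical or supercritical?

Flow area A = b·y = 24.1 × 30.1 = 725.4 ft². Wetted perimeter P = b + 2y = 24.1 + 2×30.1 = 84.3 ft.
Hydraulic radius R = A/P = 725.4/84.3 = 8.605 ft.
V = (1.486/n) R^(2/3) √S = (1.486/0.016) × 8.605^(2/3) × √0.0031 = 21.71 ft/s. Hydraulic depth D_h = A/T = 725.4/24.1 = 30.1 ft.
Froude number Fr = V/√(g·D_h) = 21.71/√(32.2×30.1) = 0.697, which is less than 1, so the flow is subcritical.

subcritical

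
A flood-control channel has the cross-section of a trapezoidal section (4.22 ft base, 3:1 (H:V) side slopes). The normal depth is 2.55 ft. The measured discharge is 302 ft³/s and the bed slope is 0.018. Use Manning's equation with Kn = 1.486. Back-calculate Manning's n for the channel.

With bottom width b = 4.22 ft and side slope z = 3: A = (b + zy)y = (4.22 + 3×2.55)×2.55 = 30.27 ft²; P = b + 2y√(1+z²) = 4.22 + 2×2.55×3.162 = 20.35 ft.
Hydraulic radius R = A/P = 30.27/20.35 = 1.488 ft.
Rearranging Manning's equation: n = (1.486/Q) A R^(2/3) S^(1/2) = (1.486/302) × 30.27 × 1.488^(2/3) × √0.018 = 0.026.

n = 0.026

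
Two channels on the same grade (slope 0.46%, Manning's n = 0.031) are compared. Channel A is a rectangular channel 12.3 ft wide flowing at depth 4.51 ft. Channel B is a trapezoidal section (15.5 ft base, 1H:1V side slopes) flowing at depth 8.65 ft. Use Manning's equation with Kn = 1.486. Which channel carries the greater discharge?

Channel A: Flow area A = b·y = 12.3 × 4.51 = 55.47 ft². Wetted perimeter P = b + 2y = 12.3 + 2×4.51 = 21.32 ft. Hydraulic radius R = A/P = 55.47/21.32 = 2.602 ft. Q_A = (1.486/0.031)·55.47·2.602^(2/3)·√0.0046 = 341.2 ft³/s.
Channel B: With bottom width b = 15.5 ft and side slope z = 1: A = (b + zy)y = (15.5 + 1×8.65)×8.65 = 208.9 ft²; P = b + 2y√(1+z²) = 15.5 + 2×8.65×1.414 = 39.97 ft. Hydraulic radius R = A/P = 208.9/39.97 = 5.227 ft. Q_B = (1.486/0.031)·208.9·5.227^(2/3)·√0.0046 = 2045 ft³/s.
Q_A = 341.2 ft³/s vs Q_B = 2045 ft³/s, so channel B carries more.

channel B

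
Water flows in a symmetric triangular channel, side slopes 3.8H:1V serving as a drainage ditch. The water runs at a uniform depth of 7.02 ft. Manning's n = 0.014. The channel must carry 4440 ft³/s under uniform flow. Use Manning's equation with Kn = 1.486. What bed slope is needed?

For a triangular section with side slope z = 3.8: A = zy² = 3.8×7.02² = 187.3 ft²; P = 2y√(1+z²) = 2×7.02×3.929 = 55.17 ft.
Hydraulic radius R = A/P = 187.3/55.17 = 3.394 ft.
From Manning's equation, S = [nQ / (1.486 A R^(2/3))]² = [0.014 × 4440 / (1.486 × 187.3 × 3.394^(2/3))]² = 0.00978.

S = 0.00978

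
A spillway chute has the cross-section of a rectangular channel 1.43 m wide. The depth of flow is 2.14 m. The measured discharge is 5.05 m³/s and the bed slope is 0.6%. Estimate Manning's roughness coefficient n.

Flow area A = b·y = 1.43 × 2.14 = 3.06 m². Wetted perimeter P = b + 2y = 1.43 + 2×2.14 = 5.71 m.
Hydraulic radius R = A/P = 3.06/5.71 = 0.5359 m.
Rearranging Manning's equation: n = (1/Q) A R^(2/3) S^(1/2) = (1/5.05) × 3.06 × 0.5359^(2/3) × √0.006 = 0.031.

n = 0.031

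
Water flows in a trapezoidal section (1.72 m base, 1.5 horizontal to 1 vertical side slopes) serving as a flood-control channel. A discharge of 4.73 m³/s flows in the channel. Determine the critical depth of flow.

At critical depth, Q² T / (g A³) = 1, i.e. A³/T = Q²/g = 4.73²/9.81 = 2.281.
Try y = 0.849 m: A³/T = 3.847 — too large.
Try y = 0.63 m: A³/T = 1.311 — too small.
Try y = 0.736 m: A³/T = 2.286 — ≈ 2.281.

y_c = 0.736 m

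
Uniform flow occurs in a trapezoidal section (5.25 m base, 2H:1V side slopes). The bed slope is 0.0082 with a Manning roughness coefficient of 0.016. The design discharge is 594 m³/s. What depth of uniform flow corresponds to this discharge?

y_n = 4.25 m

Manning's equation rearranged: A R^(2/3) = nQ / (1·√S) = 0.016 × 594 / (√0.0082) = 105.
Try y = 2.91 m: A R^(2/3) = 47.03 — short.
Try y = 5.41 m: A R^(2/3) = 178.9 — over.
Try y = 4.25 m: A R^(2/3) = 105 — matches.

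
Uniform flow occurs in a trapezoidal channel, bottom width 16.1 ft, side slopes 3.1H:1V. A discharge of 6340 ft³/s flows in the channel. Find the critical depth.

y_c = 9.84 ft

At critical depth, Q² T / (g A³) = 1, i.e. A³/T = Q²/g = 6340²/32.2 = 1248000.
Try y = 8.31 ft: A³/T = 622500 — low.
Try y = 11.2 ft: A³/T = 2156000 — high.
Try y = 9.84 ft: A³/T = 1251000 — ≈ 1248000.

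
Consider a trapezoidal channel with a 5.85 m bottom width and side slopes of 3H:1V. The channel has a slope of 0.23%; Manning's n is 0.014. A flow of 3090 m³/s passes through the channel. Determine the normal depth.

Manning's equation rearranged: A R^(2/3) = nQ / (1·√S) = 0.014 × 3090 / (√0.0023) = 902.
At y = 7.18 m: A R^(2/3) = 482 — short.
At y = 9.31 m: A R^(2/3) = 902.1 — matches.

y_n = 9.31 m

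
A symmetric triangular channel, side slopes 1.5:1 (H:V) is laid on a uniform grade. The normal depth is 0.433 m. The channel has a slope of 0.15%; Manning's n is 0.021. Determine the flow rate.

For a triangular section with side slope z = 1.5: A = zy² = 1.5×0.433² = 0.2812 m²; P = 2y√(1+z²) = 2×0.433×1.803 = 1.561 m.
Hydraulic radius R = A/P = 0.2812/1.561 = 0.1801 m.
Manning's equation: Q = (1/n) A R^(2/3) S^(1/2) = (1/0.021) × 0.2812 × 0.1801^(2/3) × 0.0015^(1/2) = 0.165 m³/s.

Q = 0.165 m³/s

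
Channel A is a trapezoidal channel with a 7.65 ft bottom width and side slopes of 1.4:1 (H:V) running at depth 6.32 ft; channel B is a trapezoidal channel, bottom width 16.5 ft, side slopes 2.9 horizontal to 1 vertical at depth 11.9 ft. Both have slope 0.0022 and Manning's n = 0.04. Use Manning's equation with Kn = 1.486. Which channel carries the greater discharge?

Channel A: With bottom width b = 7.65 ft and side slope z = 1.4: A = (b + zy)y = (7.65 + 1.4×6.32)×6.32 = 104.3 ft²; P = b + 2y√(1+z²) = 7.65 + 2×6.32×1.72 = 29.4 ft. Hydraulic radius R = A/P = 104.3/29.4 = 3.547 ft. Q_A = (1.486/0.04)·104.3·3.547^(2/3)·√0.0022 = 422.6 ft³/s.
Channel B: With bottom width b = 16.5 ft and side slope z = 2.9: A = (b + zy)y = (16.5 + 2.9×11.9)×11.9 = 607 ft²; P = b + 2y√(1+z²) = 16.5 + 2×11.9×3.068 = 89.51 ft. Hydraulic radius R = A/P = 607/89.51 = 6.782 ft. Q_B = (1.486/0.04)·607·6.782^(2/3)·√0.0022 = 3790 ft³/s.
Q_A = 422.6 ft³/s vs Q_B = 3790 ft³/s, so channel B carries more.

channel B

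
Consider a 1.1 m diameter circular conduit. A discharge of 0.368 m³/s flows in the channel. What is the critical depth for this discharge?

y_c = 0.331 m

At critical depth, Q² T / (g A³) = 1, i.e. A³/T = Q²/g = 0.368²/9.81 = 0.0138.
At y = 0.392 m: A³/T = 0.02661 — too large.
At y = 0.24 m: A³/T = 0.003957 — too small.
At y = 0.331 m: A³/T = 0.01384 — ≈ 0.0138.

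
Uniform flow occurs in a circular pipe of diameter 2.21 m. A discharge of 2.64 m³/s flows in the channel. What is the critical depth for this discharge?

y_c = 0.747 m

At critical depth, Q² T / (g A³) = 1, i.e. A³/T = Q²/g = 2.64²/9.81 = 0.7105.
Trying y = 0.527 m: A³/T = 0.1833 — too small.
Trying y = 0.954 m: A³/T = 1.82 — too large.
Trying y = 0.747 m: A³/T = 0.7102 — matches.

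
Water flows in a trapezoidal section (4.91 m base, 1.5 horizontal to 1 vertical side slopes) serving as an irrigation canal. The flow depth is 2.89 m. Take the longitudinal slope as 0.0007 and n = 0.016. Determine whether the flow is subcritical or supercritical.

subcritical

With bottom width b = 4.91 m and side slope z = 1.5: A = (b + zy)y = (4.91 + 1.5×2.89)×2.89 = 26.72 m²; P = b + 2y√(1+z²) = 4.91 + 2×2.89×1.803 = 15.33 m.
Hydraulic radius R = A/P = 26.72/15.33 = 1.743 m.
V = (1/n) R^(2/3) √S = (1/0.016) × 1.743^(2/3) × √0.0007 = 2.395 m/s. Hydraulic depth D_h = A/T = 26.72/13.58 = 1.967 m.
Froude number Fr = V/√(g·D_h) = 2.395/√(9.81×1.967) = 0.545, which is less than 1, so the flow is subcritical.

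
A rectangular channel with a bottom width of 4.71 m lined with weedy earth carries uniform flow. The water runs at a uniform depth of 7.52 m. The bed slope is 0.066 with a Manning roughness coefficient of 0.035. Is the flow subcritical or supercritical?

Flow area A = b·y = 4.71 × 7.52 = 35.42 m². Wetted perimeter P = b + 2y = 4.71 + 2×7.52 = 19.75 m.
Hydraulic radius R = A/P = 35.42/19.75 = 1.793 m.
V = (1/n) R^(2/3) √S = (1/0.035) × 1.793^(2/3) × √0.066 = 10.83 m/s. Hydraulic depth D_h = A/T = 35.42/4.71 = 7.52 m.
Froude number Fr = V/√(g·D_h) = 10.83/√(9.81×7.52) = 1.26, which is greater than 1, so the flow is supercritical.

supercritical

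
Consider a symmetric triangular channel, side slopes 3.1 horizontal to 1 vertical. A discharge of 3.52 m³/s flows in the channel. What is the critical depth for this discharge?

y_c = 0.765 m

At critical depth, Q² T / (g A³) = 1, i.e. A³/T = Q²/g = 3.52²/9.81 = 1.263.
Trying y = 0.938 m: A³/T = 3.489 — over.
Trying y = 0.596 m: A³/T = 0.3613 — short.
Trying y = 0.765 m: A³/T = 1.259 — ≈ 1.263.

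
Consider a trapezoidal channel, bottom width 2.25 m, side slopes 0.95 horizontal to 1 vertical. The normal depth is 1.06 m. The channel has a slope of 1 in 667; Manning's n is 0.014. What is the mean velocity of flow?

With bottom width b = 2.25 m and side slope z = 0.95: A = (b + zy)y = (2.25 + 0.95×1.06)×1.06 = 3.452 m²; P = b + 2y√(1+z²) = 2.25 + 2×1.06×1.379 = 5.174 m.
Hydraulic radius R = A/P = 3.452/5.174 = 0.6672 m.
From Manning's equation, V = (1/n) R^(2/3) S^(1/2) = (1/0.014) × 0.6672^(2/3) × 0.001499^(1/2) = 2.11 m/s.

V = 2.11 m/s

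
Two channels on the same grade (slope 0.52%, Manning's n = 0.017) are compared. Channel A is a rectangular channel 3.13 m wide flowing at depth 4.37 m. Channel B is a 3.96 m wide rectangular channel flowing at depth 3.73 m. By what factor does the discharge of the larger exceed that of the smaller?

Channel A: Flow area A = b·y = 3.13 × 4.37 = 13.68 m². Wetted perimeter P = b + 2y = 3.13 + 2×4.37 = 11.87 m. Hydraulic radius R = A/P = 13.68/11.87 = 1.152 m. Q_A = (1/0.017)·13.68·1.152^(2/3)·√0.0052 = 63.77 m³/s.
Channel B: Flow area A = b·y = 3.96 × 3.73 = 14.77 m². Wetted perimeter P = b + 2y = 3.96 + 2×3.73 = 11.42 m. Hydraulic radius R = A/P = 14.77/11.42 = 1.293 m. Q_B = (1/0.017)·14.77·1.293^(2/3)·√0.0052 = 74.38 m³/s.
The larger discharge is 74.38 m³/s and the smaller is 63.77 m³/s; the ratio is 1.17.

1.17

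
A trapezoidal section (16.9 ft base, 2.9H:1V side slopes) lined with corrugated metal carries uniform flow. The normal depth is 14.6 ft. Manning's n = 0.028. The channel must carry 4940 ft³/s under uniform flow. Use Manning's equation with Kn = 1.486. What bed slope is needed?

S = 0.000709

With bottom width b = 16.9 ft and side slope z = 2.9: A = (b + zy)y = (16.9 + 2.9×14.6)×14.6 = 864.9 ft²; P = b + 2y√(1+z²) = 16.9 + 2×14.6×3.068 = 106.5 ft.
Hydraulic radius R = A/P = 864.9/106.5 = 8.123 ft.
From Manning's equation, S = [nQ / (1.486 A R^(2/3))]² = [0.028 × 4940 / (1.486 × 864.9 × 8.123^(2/3))]² = 0.000709.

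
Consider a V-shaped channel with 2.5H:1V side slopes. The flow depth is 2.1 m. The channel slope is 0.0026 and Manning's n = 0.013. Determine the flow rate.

For a triangular section with side slope z = 2.5: A = zy² = 2.5×2.1² = 11.03 m²; P = 2y√(1+z²) = 2×2.1×2.693 = 11.31 m.
Hydraulic radius R = A/P = 11.03/11.31 = 0.9749 m.
Manning's equation: Q = (1/n) A R^(2/3) S^(1/2) = (1/0.013) × 11.03 × 0.9749^(2/3) × 0.0026^(1/2) = 42.5 m³/s.

Q = 42.5 m³/s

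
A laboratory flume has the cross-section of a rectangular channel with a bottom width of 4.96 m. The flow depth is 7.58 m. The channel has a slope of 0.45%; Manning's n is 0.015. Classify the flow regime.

subcritical

Flow area A = b·y = 4.96 × 7.58 = 37.6 m². Wetted perimeter P = b + 2y = 4.96 + 2×7.58 = 20.12 m.
Hydraulic radius R = A/P = 37.6/20.12 = 1.869 m.
V = (1/n) R^(2/3) √S = (1/0.015) × 1.869^(2/3) × √0.0045 = 6.785 m/s. Hydraulic depth D_h = A/T = 37.6/4.96 = 7.58 m.
Froude number Fr = V/√(g·D_h) = 6.785/√(9.81×7.58) = 0.787, which is less than 1, so the flow is subcritical.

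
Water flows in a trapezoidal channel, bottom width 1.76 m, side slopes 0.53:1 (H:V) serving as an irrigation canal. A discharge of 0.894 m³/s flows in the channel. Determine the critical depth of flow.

y_c = 0.289 m

At critical depth, Q² T / (g A³) = 1, i.e. A³/T = Q²/g = 0.894²/9.81 = 0.08147.
Trying y = 0.316 m: A³/T = 0.1079 — over.
Trying y = 0.289 m: A³/T = 0.0818 — matches.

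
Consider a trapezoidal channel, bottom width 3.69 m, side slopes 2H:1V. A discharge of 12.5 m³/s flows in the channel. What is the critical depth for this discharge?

At critical depth, Q² T / (g A³) = 1, i.e. A³/T = Q²/g = 12.5²/9.81 = 15.93.
Trying y = 1.14 m: A³/T = 38.21 — high.
Trying y = 0.89 m: A³/T = 15.91 — matches.

y_c = 0.89 m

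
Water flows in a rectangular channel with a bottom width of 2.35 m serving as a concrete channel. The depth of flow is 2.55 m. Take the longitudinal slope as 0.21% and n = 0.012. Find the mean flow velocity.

Flow area A = b·y = 2.35 × 2.55 = 5.992 m². Wetted perimeter P = b + 2y = 2.35 + 2×2.55 = 7.45 m.
Hydraulic radius R = A/P = 5.992/7.45 = 0.8044 m.
From Manning's equation, V = (1/n) R^(2/3) S^(1/2) = (1/0.012) × 0.8044^(2/3) × 0.0021^(1/2) = 3.3 m/s.

V = 3.3 m/s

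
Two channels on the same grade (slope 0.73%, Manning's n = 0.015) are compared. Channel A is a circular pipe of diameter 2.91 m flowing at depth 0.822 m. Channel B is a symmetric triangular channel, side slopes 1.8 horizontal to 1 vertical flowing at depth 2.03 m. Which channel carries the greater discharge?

channel B

Channel A: For a circular section of diameter D = 2.91 m at depth y = 0.822 m, the central angle is θ = 2 arccos(1 − 2y/D) = 2.241 rad. Then A = (D²/8)(θ − sin θ) = 1.543 m² and P = Dθ/2 = 3.261 m. Hydraulic radius R = A/P = 1.543/3.261 = 0.4732 m. Q_A = (1/0.015)·1.543·0.4732^(2/3)·√0.0073 = 5.338 m³/s.
Channel B: For a triangular section with side slope z = 1.8: A = zy² = 1.8×2.03² = 7.418 m²; P = 2y√(1+z²) = 2×2.03×2.059 = 8.36 m. Hydraulic radius R = A/P = 7.418/8.36 = 0.8873 m. Q_B = (1/0.015)·7.418·0.8873^(2/3)·√0.0073 = 39.01 m³/s.
Q_A = 5.338 m³/s vs Q_B = 39.01 m³/s, so channel B carries more.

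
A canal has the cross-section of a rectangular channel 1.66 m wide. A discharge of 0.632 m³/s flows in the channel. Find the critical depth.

y_c = 0.245 m

For a rectangular channel, critical depth y_c = (q²/g)^(1/3) where q = Q/b = 0.632/1.66 = 0.3807 m²/s.
So y_c = (0.3807²/9.81)^(1/3) = 0.245 m.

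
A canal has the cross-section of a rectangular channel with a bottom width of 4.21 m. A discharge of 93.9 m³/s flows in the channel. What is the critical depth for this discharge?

For a rectangular channel, critical depth y_c = (q²/g)^(1/3) where q = Q/b = 93.9/4.21 = 22.3 m²/s.
So y_c = (22.3²/9.81)^(1/3) = 3.7 m.

y_c = 3.7 m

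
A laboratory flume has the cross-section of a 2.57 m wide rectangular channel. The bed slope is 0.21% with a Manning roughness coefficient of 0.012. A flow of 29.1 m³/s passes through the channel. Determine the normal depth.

Manning's equation rearranged: A R^(2/3) = nQ / (1·√S) = 0.012 × 29.1 / (√0.0021) = 7.62.
Try y = 3.52 m: A R^(2/3) = 8.689 — over.
Try y = 2.59 m: A R^(2/3) = 6.014 — short.
Try y = 3.15 m: A R^(2/3) = 7.617 — matches.

y_n = 3.15 m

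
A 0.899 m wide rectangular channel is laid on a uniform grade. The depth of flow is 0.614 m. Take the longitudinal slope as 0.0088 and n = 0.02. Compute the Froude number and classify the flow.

Flow area A = b·y = 0.899 × 0.614 = 0.552 m². Wetted perimeter P = b + 2y = 0.899 + 2×0.614 = 2.127 m.
Hydraulic radius R = A/P = 0.552/2.127 = 0.2595 m.
V = (1/n) R^(2/3) √S = (1/0.02) × 0.2595^(2/3) × √0.0088 = 1.908 m/s. Hydraulic depth D_h = A/T = 0.552/0.899 = 0.614 m.
Froude number Fr = V/√(g·D_h) = 1.908/√(9.81×0.614) = 0.778, which is less than 1, so the flow is subcritical.

subcritical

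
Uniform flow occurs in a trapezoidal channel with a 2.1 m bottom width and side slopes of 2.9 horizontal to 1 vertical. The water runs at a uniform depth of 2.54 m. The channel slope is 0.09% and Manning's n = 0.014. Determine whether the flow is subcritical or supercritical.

With bottom width b = 2.1 m and side slope z = 2.9: A = (b + zy)y = (2.1 + 2.9×2.54)×2.54 = 24.04 m²; P = b + 2y√(1+z²) = 2.1 + 2×2.54×3.068 = 17.68 m.
Hydraulic radius R = A/P = 24.04/17.68 = 1.36 m.
V = (1/n) R^(2/3) √S = (1/0.014) × 1.36^(2/3) × √0.0009 = 2.63 m/s. Hydraulic depth D_h = A/T = 24.04/16.83 = 1.428 m.
Froude number Fr = V/√(g·D_h) = 2.63/√(9.81×1.428) = 0.703, which is less than 1, so the flow is subcritical.

subcritical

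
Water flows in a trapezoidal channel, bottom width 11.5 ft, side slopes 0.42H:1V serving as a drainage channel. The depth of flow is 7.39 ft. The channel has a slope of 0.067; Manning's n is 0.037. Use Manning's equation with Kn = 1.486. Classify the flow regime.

supercritical

With bottom width b = 11.5 ft and side slope z = 0.42: A = (b + zy)y = (11.5 + 0.42×7.39)×7.39 = 107.9 ft²; P = b + 2y√(1+z²) = 11.5 + 2×7.39×1.085 = 27.53 ft.
Hydraulic radius R = A/P = 107.9/27.53 = 3.92 ft.
V = (1.486/n) R^(2/3) √S = (1.486/0.037) × 3.92^(2/3) × √0.067 = 25.85 ft/s. Hydraulic depth D_h = A/T = 107.9/17.71 = 6.095 ft.
Froude number Fr = V/√(g·D_h) = 25.85/√(32.2×6.095) = 1.84, which is greater than 1, so the flow is supercritical.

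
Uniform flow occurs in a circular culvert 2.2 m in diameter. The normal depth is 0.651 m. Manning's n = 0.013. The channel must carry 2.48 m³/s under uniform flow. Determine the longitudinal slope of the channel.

For a circular section of diameter D = 2.2 m at depth y = 0.651 m, the central angle is θ = 2 arccos(1 − 2y/D) = 2.301 rad. Then A = (D²/8)(θ − sin θ) = 0.941 m² and P = Dθ/2 = 2.531 m.
Hydraulic radius R = A/P = 0.941/2.531 = 0.3718 m.
From Manning's equation, S = [nQ / (1 A R^(2/3))]² = [0.013 × 2.48 / (1 × 0.941 × 0.3718^(2/3))]² = 0.00439.

S = 0.00439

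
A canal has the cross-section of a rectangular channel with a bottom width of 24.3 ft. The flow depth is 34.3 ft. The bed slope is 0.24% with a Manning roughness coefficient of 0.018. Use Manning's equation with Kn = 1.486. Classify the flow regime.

subcritical

Flow area A = b·y = 24.3 × 34.3 = 833.5 ft². Wetted perimeter P = b + 2y = 24.3 + 2×34.3 = 92.9 ft.
Hydraulic radius R = A/P = 833.5/92.9 = 8.972 ft.
V = (1.486/n) R^(2/3) √S = (1.486/0.018) × 8.972^(2/3) × √0.0024 = 17.46 ft/s. Hydraulic depth D_h = A/T = 833.5/24.3 = 34.3 ft.
Froude number Fr = V/√(g·D_h) = 17.46/√(32.2×34.3) = 0.525, which is less than 1, so the flow is subcritical.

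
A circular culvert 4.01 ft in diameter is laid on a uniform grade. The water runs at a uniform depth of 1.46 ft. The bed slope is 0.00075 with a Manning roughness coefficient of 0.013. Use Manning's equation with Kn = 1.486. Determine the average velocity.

For a circular section of diameter D = 4.01 ft at depth y = 1.46 ft, the central angle is θ = 2 arccos(1 − 2y/D) = 2.591 rad. Then A = (D²/8)(θ − sin θ) = 4.156 ft² and P = Dθ/2 = 5.195 ft.
Hydraulic radius R = A/P = 4.156/5.195 = 0.8001 ft.
From Manning's equation, V = (1.486/n) R^(2/3) S^(1/2) = (1.486/0.013) × 0.8001^(2/3) × 0.00075^(1/2) = 2.7 ft/s.

V = 2.7 ft/s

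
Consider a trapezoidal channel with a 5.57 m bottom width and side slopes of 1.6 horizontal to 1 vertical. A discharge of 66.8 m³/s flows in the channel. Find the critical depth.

y_c = 2.01 m

At critical depth, Q² T / (g A³) = 1, i.e. A³/T = Q²/g = 66.8²/9.81 = 454.9.
At y = 1.65 m: A³/T = 229.1 — short.
At y = 2.01 m: A³/T = 458.9 — close enough.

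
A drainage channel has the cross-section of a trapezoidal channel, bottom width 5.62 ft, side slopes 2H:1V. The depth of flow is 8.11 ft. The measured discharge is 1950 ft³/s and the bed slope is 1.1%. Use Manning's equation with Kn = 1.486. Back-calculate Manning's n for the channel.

n = 0.037

With bottom width b = 5.62 ft and side slope z = 2: A = (b + zy)y = (5.62 + 2×8.11)×8.11 = 177.1 ft²; P = b + 2y√(1+z²) = 5.62 + 2×8.11×2.236 = 41.89 ft.
Hydraulic radius R = A/P = 177.1/41.89 = 4.228 ft.
Rearranging Manning's equation: n = (1.486/Q) A R^(2/3) S^(1/2) = (1.486/1950) × 177.1 × 4.228^(2/3) × √0.011 = 0.037.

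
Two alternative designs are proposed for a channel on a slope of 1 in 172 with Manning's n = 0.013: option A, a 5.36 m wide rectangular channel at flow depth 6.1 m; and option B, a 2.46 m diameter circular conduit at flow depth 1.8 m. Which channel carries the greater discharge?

Channel A: Flow area A = b·y = 5.36 × 6.1 = 32.7 m². Wetted perimeter P = b + 2y = 5.36 + 2×6.1 = 17.56 m. Hydraulic radius R = A/P = 32.7/17.56 = 1.862 m. Q_A = (1/0.013)·32.7·1.862^(2/3)·√0.005814 = 290.2 m³/s.
Channel B: For a circular section of diameter D = 2.46 m at depth y = 1.8 m, the central angle is θ = 2 arccos(1 − 2y/D) = 4.105 rad. Then A = (D²/8)(θ − sin θ) = 3.727 m² and P = Dθ/2 = 5.049 m. Hydraulic radius R = A/P = 3.727/5.049 = 0.738 m. Q_B = (1/0.013)·3.727·0.738^(2/3)·√0.005814 = 17.85 m³/s.
Q_A = 290.2 m³/s vs Q_B = 17.85 m³/s, so channel A carries more.

channel A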